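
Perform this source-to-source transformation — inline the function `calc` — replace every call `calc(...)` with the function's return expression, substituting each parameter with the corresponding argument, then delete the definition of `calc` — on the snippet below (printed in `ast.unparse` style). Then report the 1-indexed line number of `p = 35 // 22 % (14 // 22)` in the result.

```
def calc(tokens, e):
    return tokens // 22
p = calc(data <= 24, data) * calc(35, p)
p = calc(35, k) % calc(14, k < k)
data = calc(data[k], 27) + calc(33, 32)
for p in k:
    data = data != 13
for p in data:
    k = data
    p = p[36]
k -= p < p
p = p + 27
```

Transformed code:
p = (data <= 24) // 22 * (35 // 22)
p = 35 // 22 % (14 // 22)
data = data[k] // 22 + 33 // 22
for p in k:
    data = data != 13
for p in data:
    k = data
    p = p[36]
k -= p < p
p = p + 27

2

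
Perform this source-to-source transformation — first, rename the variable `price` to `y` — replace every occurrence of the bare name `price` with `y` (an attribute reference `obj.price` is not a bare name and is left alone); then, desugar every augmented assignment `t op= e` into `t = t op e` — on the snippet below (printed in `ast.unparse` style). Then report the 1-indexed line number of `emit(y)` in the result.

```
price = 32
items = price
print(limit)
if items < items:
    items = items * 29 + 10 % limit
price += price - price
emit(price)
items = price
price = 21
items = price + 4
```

7

Transformed code:
y = 32
items = y
print(limit)
if items < items:
    items = items * 29 + 10 % limit
y = y + (y - y)
emit(y)
items = y
y = 21
items = y + 4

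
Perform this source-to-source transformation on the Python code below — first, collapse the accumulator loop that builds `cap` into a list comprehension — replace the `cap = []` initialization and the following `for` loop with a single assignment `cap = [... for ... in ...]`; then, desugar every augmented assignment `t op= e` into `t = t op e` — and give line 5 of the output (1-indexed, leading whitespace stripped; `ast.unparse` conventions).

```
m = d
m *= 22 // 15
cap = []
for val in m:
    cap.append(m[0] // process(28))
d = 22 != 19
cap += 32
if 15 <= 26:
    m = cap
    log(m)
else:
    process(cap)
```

cap = cap + 32

Transformed code:
m = d
m = m * (22 // 15)
cap = [m[0] // process(28) for val in m]
d = 22 != 19
cap = cap + 32
if 15 <= 26:
    m = cap
    log(m)
else:
    process(cap)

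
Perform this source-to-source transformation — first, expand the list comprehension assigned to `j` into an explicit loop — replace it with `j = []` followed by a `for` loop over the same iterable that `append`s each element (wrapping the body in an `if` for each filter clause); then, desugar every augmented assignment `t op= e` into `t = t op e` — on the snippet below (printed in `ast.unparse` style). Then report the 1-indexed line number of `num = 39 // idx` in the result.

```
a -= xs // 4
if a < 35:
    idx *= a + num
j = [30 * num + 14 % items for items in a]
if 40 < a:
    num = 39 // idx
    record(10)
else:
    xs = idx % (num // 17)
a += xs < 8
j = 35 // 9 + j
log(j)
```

Transformed code:
a = a - xs // 4
if a < 35:
    idx = idx * (a + num)
j = []
for items in a:
    j.append(30 * num + 14 % items)
if 40 < a:
    num = 39 // idx
    record(10)
else:
    xs = idx % (num // 17)
a = a + (xs < 8)
j = 35 // 9 + j
log(j)

8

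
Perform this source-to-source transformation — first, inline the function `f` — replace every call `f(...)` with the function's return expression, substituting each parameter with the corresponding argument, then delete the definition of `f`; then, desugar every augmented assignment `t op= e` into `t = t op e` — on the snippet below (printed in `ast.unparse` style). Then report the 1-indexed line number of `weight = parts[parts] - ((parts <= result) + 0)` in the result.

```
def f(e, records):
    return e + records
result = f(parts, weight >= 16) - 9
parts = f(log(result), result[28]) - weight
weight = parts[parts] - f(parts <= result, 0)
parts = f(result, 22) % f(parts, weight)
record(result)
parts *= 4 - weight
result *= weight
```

3

Transformed code:
result = parts + (weight >= 16) - 9
parts = log(result) + result[28] - weight
weight = parts[parts] - ((parts <= result) + 0)
parts = (result + 22) % (parts + weight)
record(result)
parts = parts * (4 - weight)
result = result * weight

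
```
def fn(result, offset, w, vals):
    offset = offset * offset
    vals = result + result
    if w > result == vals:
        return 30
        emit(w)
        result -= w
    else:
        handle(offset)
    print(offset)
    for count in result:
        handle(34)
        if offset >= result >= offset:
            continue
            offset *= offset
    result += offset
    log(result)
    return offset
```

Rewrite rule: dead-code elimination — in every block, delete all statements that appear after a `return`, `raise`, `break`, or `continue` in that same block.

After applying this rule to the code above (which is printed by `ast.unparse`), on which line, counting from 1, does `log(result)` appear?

14

Transformed code:
def fn(result, offset, w, vals):
    offset = offset * offset
    vals = result + result
    if w > result == vals:
        return 30
    else:
        handle(offset)
    print(offset)
    for count in result:
        handle(34)
        if offset >= result >= offset:
            continue
    result += offset
    log(result)
    return offset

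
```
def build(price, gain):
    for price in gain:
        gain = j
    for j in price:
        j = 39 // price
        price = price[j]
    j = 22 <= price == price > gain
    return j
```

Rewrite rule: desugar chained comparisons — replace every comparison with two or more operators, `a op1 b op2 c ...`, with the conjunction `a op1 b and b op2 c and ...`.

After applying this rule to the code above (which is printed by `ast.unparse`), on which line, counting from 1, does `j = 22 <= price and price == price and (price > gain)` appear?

7

Transformed code:
def build(price, gain):
    for price in gain:
        gain = j
    for j in price:
        j = 39 // price
        price = price[j]
    j = 22 <= price and price == price and (price > gain)
    return j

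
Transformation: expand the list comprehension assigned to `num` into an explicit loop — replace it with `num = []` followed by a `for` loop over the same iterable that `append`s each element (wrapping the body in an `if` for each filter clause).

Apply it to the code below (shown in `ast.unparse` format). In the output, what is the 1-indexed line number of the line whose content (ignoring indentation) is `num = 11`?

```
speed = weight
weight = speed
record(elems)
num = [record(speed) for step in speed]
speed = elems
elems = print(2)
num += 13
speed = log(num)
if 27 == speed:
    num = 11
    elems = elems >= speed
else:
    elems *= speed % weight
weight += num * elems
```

Transformed code:
speed = weight
weight = speed
record(elems)
num = []
for step in speed:
    num.append(record(speed))
speed = elems
elems = print(2)
num += 13
speed = log(num)
if 27 == speed:
    num = 11
    elems = elems >= speed
else:
    elems *= speed % weight
weight += num * elems

12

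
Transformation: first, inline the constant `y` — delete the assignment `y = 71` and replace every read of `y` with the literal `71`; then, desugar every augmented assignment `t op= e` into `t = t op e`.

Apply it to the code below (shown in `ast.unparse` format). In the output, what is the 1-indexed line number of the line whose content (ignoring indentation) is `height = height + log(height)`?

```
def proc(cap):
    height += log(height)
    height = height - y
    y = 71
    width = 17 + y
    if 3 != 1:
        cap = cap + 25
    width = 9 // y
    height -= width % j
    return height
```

Transformed code:
def proc(cap):
    height = height + log(height)
    height = height - 71
    width = 17 + 71
    if 3 != 1:
        cap = cap + 25
    width = 9 // 71
    height = height - width % j
    return height

2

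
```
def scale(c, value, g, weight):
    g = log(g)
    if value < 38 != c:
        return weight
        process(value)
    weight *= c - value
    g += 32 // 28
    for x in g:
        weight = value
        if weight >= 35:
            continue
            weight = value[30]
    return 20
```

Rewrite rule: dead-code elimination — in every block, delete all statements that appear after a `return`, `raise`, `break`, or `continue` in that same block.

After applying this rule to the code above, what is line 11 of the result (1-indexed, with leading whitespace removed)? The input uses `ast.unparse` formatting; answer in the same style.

Transformed code:
def scale(c, value, g, weight):
    g = log(g)
    if value < 38 != c:
        return weight
    weight *= c - value
    g += 32 // 28
    for x in g:
        weight = value
        if weight >= 35:
            continue
    return 20

return 20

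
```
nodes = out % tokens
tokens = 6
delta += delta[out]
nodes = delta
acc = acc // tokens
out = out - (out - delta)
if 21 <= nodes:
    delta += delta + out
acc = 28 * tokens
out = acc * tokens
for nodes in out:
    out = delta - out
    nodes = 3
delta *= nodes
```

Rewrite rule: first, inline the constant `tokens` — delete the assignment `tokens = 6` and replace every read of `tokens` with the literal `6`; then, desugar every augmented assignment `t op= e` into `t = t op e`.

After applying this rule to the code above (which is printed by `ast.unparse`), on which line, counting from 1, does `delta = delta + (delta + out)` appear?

Transformed code:
nodes = out % 6
delta = delta + delta[out]
nodes = delta
acc = acc // 6
out = out - (out - delta)
if 21 <= nodes:
    delta = delta + (delta + out)
acc = 28 * 6
out = acc * 6
for nodes in out:
    out = delta - out
    nodes = 3
delta = delta * nodes

7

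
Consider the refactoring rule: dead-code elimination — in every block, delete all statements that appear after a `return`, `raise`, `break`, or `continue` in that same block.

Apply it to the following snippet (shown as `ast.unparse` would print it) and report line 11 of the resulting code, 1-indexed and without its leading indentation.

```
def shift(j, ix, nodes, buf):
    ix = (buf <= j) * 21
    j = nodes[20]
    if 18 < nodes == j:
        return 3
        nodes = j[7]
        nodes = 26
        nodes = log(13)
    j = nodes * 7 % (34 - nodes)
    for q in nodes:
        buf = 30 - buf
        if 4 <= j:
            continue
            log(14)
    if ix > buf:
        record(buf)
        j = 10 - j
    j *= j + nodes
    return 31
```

Transformed code:
def shift(j, ix, nodes, buf):
    ix = (buf <= j) * 21
    j = nodes[20]
    if 18 < nodes == j:
        return 3
    j = nodes * 7 % (34 - nodes)
    for q in nodes:
        buf = 30 - buf
        if 4 <= j:
            continue
    if ix > buf:
        record(buf)
        j = 10 - j
    j *= j + nodes
    return 31

if ix > buf:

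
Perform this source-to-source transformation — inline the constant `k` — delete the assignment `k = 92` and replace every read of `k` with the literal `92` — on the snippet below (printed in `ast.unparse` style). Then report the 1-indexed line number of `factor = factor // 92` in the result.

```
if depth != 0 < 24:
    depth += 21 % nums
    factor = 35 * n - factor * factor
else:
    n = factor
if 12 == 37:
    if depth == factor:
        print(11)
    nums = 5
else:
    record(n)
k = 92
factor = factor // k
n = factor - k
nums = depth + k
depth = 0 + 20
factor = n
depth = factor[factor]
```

Transformed code:
if depth != 0 < 24:
    depth += 21 % nums
    factor = 35 * n - factor * factor
else:
    n = factor
if 12 == 37:
    if depth == factor:
        print(11)
    nums = 5
else:
    record(n)
factor = factor // 92
n = factor - 92
nums = depth + 92
depth = 0 + 20
factor = n
depth = factor[factor]

12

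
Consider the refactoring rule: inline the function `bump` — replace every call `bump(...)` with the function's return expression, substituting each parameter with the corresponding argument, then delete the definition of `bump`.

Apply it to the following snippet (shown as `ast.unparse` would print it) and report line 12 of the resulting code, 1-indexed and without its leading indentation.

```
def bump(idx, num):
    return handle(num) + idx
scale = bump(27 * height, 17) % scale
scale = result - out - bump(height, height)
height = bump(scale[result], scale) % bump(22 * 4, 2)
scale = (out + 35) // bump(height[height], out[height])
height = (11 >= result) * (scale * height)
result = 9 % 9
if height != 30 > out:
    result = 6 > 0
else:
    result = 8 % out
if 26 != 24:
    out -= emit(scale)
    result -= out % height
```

Transformed code:
scale = (handle(17) + 27 * height) % scale
scale = result - out - (handle(height) + height)
height = (handle(scale) + scale[result]) % (handle(2) + 22 * 4)
scale = (out + 35) // (handle(out[height]) + height[height])
height = (11 >= result) * (scale * height)
result = 9 % 9
if height != 30 > out:
    result = 6 > 0
else:
    result = 8 % out
if 26 != 24:
    out -= emit(scale)
    result -= out % height

out -= emit(scale)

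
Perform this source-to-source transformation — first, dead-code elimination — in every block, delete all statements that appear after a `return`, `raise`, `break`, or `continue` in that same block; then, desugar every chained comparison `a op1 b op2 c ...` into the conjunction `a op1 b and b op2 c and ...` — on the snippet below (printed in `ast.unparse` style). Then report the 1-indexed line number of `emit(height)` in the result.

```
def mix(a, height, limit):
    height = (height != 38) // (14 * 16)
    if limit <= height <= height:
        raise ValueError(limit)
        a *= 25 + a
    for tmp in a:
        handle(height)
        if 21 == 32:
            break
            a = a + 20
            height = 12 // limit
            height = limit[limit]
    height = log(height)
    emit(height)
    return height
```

Transformed code:
def mix(a, height, limit):
    height = (height != 38) // (14 * 16)
    if limit <= height and height <= height:
        raise ValueError(limit)
    for tmp in a:
        handle(height)
        if 21 == 32:
            break
    height = log(height)
    emit(height)
    return height

10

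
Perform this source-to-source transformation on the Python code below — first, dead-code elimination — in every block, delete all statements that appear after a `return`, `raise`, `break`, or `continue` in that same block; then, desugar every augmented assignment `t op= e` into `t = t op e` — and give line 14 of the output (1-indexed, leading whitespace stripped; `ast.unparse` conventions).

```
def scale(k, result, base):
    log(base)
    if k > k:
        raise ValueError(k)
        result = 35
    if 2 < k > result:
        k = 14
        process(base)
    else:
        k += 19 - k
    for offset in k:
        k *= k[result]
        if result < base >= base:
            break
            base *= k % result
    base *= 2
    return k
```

Transformed code:
def scale(k, result, base):
    log(base)
    if k > k:
        raise ValueError(k)
    if 2 < k > result:
        k = 14
        process(base)
    else:
        k = k + (19 - k)
    for offset in k:
        k = k * k[result]
        if result < base >= base:
            break
    base = base * 2
    return k

base = base * 2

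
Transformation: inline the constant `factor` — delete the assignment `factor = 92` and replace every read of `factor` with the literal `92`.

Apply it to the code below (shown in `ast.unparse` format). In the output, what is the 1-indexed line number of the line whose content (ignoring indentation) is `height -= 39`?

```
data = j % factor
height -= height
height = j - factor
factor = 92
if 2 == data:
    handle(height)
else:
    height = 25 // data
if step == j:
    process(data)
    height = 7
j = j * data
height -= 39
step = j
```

Transformed code:
data = j % 92
height -= height
height = j - 92
if 2 == data:
    handle(height)
else:
    height = 25 // data
if step == j:
    process(data)
    height = 7
j = j * data
height -= 39
step = j

12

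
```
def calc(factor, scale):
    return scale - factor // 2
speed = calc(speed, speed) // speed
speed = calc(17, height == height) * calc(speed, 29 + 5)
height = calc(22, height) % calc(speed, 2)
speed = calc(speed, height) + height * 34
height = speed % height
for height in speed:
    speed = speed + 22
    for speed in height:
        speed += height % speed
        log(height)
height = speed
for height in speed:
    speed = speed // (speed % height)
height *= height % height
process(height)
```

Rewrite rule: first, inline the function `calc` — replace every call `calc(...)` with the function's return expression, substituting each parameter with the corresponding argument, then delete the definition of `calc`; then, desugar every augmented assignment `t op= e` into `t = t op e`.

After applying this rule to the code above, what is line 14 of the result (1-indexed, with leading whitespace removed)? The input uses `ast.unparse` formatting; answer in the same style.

Transformed code:
speed = (speed - speed // 2) // speed
speed = ((height == height) - 17 // 2) * (29 + 5 - speed // 2)
height = (height - 22 // 2) % (2 - speed // 2)
speed = height - speed // 2 + height * 34
height = speed % height
for height in speed:
    speed = speed + 22
    for speed in height:
        speed = speed + height % speed
        log(height)
height = speed
for height in speed:
    speed = speed // (speed % height)
height = height * (height % height)
process(height)

height = height * (height % height)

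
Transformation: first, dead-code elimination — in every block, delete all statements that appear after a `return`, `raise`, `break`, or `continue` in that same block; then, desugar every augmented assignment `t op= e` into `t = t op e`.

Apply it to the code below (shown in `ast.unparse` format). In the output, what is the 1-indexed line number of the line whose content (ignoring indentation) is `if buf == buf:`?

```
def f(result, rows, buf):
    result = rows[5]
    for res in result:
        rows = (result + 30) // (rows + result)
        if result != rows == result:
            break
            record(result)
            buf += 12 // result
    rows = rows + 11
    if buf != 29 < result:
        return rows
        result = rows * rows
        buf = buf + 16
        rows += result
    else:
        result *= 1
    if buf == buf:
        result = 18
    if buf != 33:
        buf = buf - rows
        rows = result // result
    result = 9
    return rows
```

Transformed code:
def f(result, rows, buf):
    result = rows[5]
    for res in result:
        rows = (result + 30) // (rows + result)
        if result != rows == result:
            break
    rows = rows + 11
    if buf != 29 < result:
        return rows
    else:
        result = result * 1
    if buf == buf:
        result = 18
    if buf != 33:
        buf = buf - rows
        rows = result // result
    result = 9
    return rows

12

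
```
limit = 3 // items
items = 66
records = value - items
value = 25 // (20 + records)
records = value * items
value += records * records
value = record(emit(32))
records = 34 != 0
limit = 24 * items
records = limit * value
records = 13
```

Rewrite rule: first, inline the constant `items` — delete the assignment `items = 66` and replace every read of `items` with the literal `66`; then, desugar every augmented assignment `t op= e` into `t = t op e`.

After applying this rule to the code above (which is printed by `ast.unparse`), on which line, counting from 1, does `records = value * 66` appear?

Transformed code:
limit = 3 // 66
records = value - 66
value = 25 // (20 + records)
records = value * 66
value = value + records * records
value = record(emit(32))
records = 34 != 0
limit = 24 * 66
records = limit * value
records = 13

4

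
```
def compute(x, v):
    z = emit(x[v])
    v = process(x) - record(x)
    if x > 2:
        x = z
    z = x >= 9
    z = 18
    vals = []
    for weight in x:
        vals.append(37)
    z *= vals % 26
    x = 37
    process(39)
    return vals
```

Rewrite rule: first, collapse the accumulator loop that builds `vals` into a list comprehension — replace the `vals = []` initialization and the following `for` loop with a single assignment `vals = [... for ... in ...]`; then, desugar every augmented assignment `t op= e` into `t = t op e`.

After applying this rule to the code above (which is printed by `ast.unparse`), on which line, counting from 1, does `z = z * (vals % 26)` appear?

Transformed code:
def compute(x, v):
    z = emit(x[v])
    v = process(x) - record(x)
    if x > 2:
        x = z
    z = x >= 9
    z = 18
    vals = [37 for weight in x]
    z = z * (vals % 26)
    x = 37
    process(39)
    return vals

9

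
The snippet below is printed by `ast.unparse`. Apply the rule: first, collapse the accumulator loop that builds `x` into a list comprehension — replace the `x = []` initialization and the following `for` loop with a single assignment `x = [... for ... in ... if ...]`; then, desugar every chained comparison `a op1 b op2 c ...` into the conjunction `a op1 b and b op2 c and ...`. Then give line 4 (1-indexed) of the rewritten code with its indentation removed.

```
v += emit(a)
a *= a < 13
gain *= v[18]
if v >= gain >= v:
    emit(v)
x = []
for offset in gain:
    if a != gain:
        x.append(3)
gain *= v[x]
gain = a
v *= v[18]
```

Transformed code:
v += emit(a)
a *= a < 13
gain *= v[18]
if v >= gain and gain >= v:
    emit(v)
x = [3 for offset in gain if a != gain]
gain *= v[x]
gain = a
v *= v[18]

if v >= gain and gain >= v:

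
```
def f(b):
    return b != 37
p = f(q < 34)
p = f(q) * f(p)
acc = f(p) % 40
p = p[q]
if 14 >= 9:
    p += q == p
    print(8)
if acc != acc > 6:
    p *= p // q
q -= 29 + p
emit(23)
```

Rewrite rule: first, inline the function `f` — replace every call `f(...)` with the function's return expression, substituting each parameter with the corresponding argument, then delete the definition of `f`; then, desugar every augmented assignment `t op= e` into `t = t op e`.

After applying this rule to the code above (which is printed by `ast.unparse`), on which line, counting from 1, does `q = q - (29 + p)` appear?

10

Transformed code:
p = (q < 34) != 37
p = (q != 37) * (p != 37)
acc = (p != 37) % 40
p = p[q]
if 14 >= 9:
    p = p + (q == p)
    print(8)
if acc != acc > 6:
    p = p * (p // q)
q = q - (29 + p)
emit(23)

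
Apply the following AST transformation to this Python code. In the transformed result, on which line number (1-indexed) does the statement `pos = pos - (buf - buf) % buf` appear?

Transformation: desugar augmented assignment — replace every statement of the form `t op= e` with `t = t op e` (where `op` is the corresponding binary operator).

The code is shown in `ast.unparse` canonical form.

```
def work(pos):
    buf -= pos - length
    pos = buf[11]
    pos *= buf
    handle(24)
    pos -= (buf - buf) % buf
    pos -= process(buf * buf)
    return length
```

6

Transformed code:
def work(pos):
    buf = buf - (pos - length)
    pos = buf[11]
    pos = pos * buf
    handle(24)
    pos = pos - (buf - buf) % buf
    pos = pos - process(buf * buf)
    return length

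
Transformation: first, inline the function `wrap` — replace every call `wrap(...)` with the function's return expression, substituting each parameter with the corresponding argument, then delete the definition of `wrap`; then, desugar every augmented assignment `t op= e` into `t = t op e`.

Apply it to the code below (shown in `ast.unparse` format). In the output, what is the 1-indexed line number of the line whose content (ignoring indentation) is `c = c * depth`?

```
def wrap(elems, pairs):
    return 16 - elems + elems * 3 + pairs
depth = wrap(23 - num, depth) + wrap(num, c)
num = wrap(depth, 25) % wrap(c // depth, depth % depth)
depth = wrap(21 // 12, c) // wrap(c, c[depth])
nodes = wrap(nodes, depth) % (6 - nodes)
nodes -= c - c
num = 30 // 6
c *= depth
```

7

Transformed code:
depth = 16 - (23 - num) + (23 - num) * 3 + depth + (16 - num + num * 3 + c)
num = (16 - depth + depth * 3 + 25) % (16 - c // depth + c // depth * 3 + depth % depth)
depth = (16 - 21 // 12 + 21 // 12 * 3 + c) // (16 - c + c * 3 + c[depth])
nodes = (16 - nodes + nodes * 3 + depth) % (6 - nodes)
nodes = nodes - (c - c)
num = 30 // 6
c = c * depth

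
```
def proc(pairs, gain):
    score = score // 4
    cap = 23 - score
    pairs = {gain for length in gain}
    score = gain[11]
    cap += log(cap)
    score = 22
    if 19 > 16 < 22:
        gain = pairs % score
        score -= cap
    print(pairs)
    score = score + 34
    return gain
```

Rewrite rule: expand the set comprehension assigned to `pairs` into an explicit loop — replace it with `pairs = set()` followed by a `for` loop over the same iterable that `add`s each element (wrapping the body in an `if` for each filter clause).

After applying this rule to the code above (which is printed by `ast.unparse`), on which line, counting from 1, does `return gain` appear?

15

Transformed code:
def proc(pairs, gain):
    score = score // 4
    cap = 23 - score
    pairs = set()
    for length in gain:
        pairs.add(gain)
    score = gain[11]
    cap += log(cap)
    score = 22
    if 19 > 16 < 22:
        gain = pairs % score
        score -= cap
    print(pairs)
    score = score + 34
    return gain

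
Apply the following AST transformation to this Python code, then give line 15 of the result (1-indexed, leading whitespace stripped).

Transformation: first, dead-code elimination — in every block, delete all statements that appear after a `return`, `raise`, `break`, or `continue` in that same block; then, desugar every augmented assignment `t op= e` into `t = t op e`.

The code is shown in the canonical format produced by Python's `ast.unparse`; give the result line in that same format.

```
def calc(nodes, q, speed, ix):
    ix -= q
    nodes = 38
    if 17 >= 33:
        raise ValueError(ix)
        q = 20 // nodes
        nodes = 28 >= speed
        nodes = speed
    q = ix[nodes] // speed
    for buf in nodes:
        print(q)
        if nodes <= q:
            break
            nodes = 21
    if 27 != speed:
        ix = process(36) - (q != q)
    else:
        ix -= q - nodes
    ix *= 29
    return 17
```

Transformed code:
def calc(nodes, q, speed, ix):
    ix = ix - q
    nodes = 38
    if 17 >= 33:
        raise ValueError(ix)
    q = ix[nodes] // speed
    for buf in nodes:
        print(q)
        if nodes <= q:
            break
    if 27 != speed:
        ix = process(36) - (q != q)
    else:
        ix = ix - (q - nodes)
    ix = ix * 29
    return 17

ix = ix * 29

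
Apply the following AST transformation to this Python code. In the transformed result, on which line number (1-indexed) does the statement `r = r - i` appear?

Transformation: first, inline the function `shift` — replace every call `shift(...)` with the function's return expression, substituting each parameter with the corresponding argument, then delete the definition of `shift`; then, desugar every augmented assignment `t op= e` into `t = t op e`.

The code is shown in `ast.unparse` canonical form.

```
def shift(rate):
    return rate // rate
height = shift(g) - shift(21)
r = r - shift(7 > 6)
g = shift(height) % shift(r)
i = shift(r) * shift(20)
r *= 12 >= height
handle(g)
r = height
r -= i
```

8

Transformed code:
height = g // g - 21 // 21
r = r - (7 > 6) // (7 > 6)
g = height // height % (r // r)
i = r // r * (20 // 20)
r = r * (12 >= height)
handle(g)
r = height
r = r - i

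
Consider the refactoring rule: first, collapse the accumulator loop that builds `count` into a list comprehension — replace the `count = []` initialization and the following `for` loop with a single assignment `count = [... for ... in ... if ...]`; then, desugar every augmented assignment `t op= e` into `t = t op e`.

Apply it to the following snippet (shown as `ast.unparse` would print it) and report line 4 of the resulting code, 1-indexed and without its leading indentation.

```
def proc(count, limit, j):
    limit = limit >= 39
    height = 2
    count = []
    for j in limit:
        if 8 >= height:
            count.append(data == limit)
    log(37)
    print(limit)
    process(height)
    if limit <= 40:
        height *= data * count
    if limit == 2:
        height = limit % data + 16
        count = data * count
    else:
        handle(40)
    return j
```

count = [data == limit for j in limit if 8 >= height]

Transformed code:
def proc(count, limit, j):
    limit = limit >= 39
    height = 2
    count = [data == limit for j in limit if 8 >= height]
    log(37)
    print(limit)
    process(height)
    if limit <= 40:
        height = height * (data * count)
    if limit == 2:
        height = limit % data + 16
        count = data * count
    else:
        handle(40)
    return j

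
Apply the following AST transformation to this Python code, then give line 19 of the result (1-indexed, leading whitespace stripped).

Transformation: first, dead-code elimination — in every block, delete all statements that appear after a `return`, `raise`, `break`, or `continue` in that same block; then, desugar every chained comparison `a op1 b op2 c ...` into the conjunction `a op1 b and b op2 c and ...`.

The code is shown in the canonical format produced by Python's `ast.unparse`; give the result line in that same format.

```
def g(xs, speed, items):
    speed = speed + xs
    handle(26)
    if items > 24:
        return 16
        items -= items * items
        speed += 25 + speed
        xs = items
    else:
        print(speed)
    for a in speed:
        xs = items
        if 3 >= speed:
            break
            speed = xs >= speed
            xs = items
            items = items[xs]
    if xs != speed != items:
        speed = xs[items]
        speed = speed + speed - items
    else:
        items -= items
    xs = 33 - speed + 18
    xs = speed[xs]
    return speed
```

Transformed code:
def g(xs, speed, items):
    speed = speed + xs
    handle(26)
    if items > 24:
        return 16
    else:
        print(speed)
    for a in speed:
        xs = items
        if 3 >= speed:
            break
    if xs != speed and speed != items:
        speed = xs[items]
        speed = speed + speed - items
    else:
        items -= items
    xs = 33 - speed + 18
    xs = speed[xs]
    return speed

return speed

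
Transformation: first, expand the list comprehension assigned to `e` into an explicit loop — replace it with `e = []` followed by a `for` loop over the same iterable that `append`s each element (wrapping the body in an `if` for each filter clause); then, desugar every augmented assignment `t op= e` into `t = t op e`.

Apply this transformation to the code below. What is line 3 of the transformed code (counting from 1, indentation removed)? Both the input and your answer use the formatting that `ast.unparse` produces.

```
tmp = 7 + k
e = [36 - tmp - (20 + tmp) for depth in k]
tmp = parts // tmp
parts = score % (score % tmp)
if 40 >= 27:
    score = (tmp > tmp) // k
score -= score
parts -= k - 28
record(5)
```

Transformed code:
tmp = 7 + k
e = []
for depth in k:
    e.append(36 - tmp - (20 + tmp))
tmp = parts // tmp
parts = score % (score % tmp)
if 40 >= 27:
    score = (tmp > tmp) // k
score = score - score
parts = parts - (k - 28)
record(5)

for depth in k:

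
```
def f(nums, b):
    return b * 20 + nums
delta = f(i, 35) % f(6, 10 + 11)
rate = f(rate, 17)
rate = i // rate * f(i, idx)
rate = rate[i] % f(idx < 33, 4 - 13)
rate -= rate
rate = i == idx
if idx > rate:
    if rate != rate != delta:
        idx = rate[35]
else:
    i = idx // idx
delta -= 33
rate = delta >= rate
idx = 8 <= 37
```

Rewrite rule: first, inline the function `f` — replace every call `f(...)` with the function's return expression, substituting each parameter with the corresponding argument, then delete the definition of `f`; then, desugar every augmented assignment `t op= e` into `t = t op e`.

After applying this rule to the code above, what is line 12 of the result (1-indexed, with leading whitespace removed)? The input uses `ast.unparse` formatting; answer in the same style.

Transformed code:
delta = (35 * 20 + i) % ((10 + 11) * 20 + 6)
rate = 17 * 20 + rate
rate = i // rate * (idx * 20 + i)
rate = rate[i] % ((4 - 13) * 20 + (idx < 33))
rate = rate - rate
rate = i == idx
if idx > rate:
    if rate != rate != delta:
        idx = rate[35]
else:
    i = idx // idx
delta = delta - 33
rate = delta >= rate
idx = 8 <= 37

delta = delta - 33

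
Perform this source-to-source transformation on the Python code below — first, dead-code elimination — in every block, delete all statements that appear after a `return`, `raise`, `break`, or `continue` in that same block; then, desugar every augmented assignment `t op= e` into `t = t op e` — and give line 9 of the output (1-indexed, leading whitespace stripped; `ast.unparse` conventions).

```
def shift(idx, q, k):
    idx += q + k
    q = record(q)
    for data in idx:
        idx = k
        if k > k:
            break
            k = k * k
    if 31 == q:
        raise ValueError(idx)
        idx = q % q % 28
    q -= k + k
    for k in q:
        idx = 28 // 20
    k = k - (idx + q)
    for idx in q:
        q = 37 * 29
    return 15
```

Transformed code:
def shift(idx, q, k):
    idx = idx + (q + k)
    q = record(q)
    for data in idx:
        idx = k
        if k > k:
            break
    if 31 == q:
        raise ValueError(idx)
    q = q - (k + k)
    for k in q:
        idx = 28 // 20
    k = k - (idx + q)
    for idx in q:
        q = 37 * 29
    return 15

raise ValueError(idx)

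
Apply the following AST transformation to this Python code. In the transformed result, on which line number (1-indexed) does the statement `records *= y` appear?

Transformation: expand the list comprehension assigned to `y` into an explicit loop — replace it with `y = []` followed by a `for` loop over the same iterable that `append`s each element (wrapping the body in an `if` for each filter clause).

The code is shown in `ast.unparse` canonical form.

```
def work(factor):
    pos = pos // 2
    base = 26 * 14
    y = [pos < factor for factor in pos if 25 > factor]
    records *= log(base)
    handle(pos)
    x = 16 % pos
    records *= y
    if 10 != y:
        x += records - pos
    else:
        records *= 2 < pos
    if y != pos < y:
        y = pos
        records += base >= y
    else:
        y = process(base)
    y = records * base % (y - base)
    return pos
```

Transformed code:
def work(factor):
    pos = pos // 2
    base = 26 * 14
    y = []
    for factor in pos:
        if 25 > factor:
            y.append(pos < factor)
    records *= log(base)
    handle(pos)
    x = 16 % pos
    records *= y
    if 10 != y:
        x += records - pos
    else:
        records *= 2 < pos
    if y != pos < y:
        y = pos
        records += base >= y
    else:
        y = process(base)
    y = records * base % (y - base)
    return pos

11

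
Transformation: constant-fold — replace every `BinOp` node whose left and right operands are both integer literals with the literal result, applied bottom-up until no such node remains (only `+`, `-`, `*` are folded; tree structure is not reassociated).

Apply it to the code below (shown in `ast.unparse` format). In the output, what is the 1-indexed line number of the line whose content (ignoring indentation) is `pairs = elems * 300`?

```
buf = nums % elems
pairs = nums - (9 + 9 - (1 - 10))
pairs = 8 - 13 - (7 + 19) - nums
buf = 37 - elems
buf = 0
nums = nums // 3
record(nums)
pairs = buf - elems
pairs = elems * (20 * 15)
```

9

Transformed code:
buf = nums % elems
pairs = nums - 27
pairs = -31 - nums
buf = 37 - elems
buf = 0
nums = nums // 3
record(nums)
pairs = buf - elems
pairs = elems * 300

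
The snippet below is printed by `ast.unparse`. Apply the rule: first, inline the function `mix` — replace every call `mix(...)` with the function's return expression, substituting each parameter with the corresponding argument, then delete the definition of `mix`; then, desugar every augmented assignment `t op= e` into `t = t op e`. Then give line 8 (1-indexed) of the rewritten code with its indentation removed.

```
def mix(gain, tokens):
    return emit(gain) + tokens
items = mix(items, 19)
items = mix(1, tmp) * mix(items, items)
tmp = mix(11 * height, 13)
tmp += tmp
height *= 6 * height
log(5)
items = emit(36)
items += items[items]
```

items = items + items[items]

Transformed code:
items = emit(items) + 19
items = (emit(1) + tmp) * (emit(items) + items)
tmp = emit(11 * height) + 13
tmp = tmp + tmp
height = height * (6 * height)
log(5)
items = emit(36)
items = items + items[items]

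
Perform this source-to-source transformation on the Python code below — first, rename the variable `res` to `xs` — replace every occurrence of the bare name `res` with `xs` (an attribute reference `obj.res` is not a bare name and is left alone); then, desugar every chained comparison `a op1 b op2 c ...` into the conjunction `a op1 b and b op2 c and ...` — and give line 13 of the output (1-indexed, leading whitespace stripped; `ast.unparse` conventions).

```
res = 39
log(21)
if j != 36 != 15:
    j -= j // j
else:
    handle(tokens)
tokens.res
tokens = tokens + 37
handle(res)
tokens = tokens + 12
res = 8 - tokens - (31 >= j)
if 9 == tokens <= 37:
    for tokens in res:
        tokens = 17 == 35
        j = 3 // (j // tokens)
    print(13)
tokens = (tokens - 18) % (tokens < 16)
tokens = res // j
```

for tokens in xs:

Transformed code:
xs = 39
log(21)
if j != 36 and 36 != 15:
    j -= j // j
else:
    handle(tokens)
tokens.res
tokens = tokens + 37
handle(xs)
tokens = tokens + 12
xs = 8 - tokens - (31 >= j)
if 9 == tokens and tokens <= 37:
    for tokens in xs:
        tokens = 17 == 35
        j = 3 // (j // tokens)
    print(13)
tokens = (tokens - 18) % (tokens < 16)
tokens = xs // j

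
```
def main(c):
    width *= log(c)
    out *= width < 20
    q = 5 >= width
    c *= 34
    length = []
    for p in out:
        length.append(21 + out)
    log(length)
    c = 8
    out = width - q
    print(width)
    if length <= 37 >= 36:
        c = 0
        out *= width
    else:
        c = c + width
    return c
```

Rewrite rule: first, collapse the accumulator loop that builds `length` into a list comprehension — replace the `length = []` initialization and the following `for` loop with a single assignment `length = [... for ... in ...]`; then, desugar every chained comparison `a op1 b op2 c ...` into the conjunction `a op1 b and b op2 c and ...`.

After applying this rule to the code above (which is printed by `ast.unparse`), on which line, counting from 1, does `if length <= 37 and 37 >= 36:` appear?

Transformed code:
def main(c):
    width *= log(c)
    out *= width < 20
    q = 5 >= width
    c *= 34
    length = [21 + out for p in out]
    log(length)
    c = 8
    out = width - q
    print(width)
    if length <= 37 and 37 >= 36:
        c = 0
        out *= width
    else:
        c = c + width
    return c

11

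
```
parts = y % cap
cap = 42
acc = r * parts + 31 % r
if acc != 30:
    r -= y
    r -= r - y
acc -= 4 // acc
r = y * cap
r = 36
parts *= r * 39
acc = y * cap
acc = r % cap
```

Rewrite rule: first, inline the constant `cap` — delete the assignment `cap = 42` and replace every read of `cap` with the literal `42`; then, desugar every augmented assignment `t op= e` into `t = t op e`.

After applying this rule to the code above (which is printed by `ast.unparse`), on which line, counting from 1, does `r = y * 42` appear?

7

Transformed code:
parts = y % 42
acc = r * parts + 31 % r
if acc != 30:
    r = r - y
    r = r - (r - y)
acc = acc - 4 // acc
r = y * 42
r = 36
parts = parts * (r * 39)
acc = y * 42
acc = r % 42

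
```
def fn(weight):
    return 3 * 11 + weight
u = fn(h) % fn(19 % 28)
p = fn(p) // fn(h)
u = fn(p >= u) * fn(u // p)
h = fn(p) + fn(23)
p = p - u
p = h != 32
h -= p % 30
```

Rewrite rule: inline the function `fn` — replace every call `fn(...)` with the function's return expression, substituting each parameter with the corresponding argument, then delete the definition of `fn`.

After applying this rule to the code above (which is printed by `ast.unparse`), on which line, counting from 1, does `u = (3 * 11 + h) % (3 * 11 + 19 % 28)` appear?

1

Transformed code:
u = (3 * 11 + h) % (3 * 11 + 19 % 28)
p = (3 * 11 + p) // (3 * 11 + h)
u = (3 * 11 + (p >= u)) * (3 * 11 + u // p)
h = 3 * 11 + p + (3 * 11 + 23)
p = p - u
p = h != 32
h -= p % 30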